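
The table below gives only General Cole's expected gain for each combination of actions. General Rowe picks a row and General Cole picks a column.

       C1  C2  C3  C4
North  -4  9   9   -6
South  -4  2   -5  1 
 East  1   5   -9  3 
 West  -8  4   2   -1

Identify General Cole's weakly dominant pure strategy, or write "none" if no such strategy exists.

C2 vs C1: North: 9>-4, South: 2>-4, East: 5>1, West: 4>-8.
C2 vs C3: North: 9=9, South: 2>-5, East: 5>-9, West: 4>2.
C2 vs C4: North: 9>-6, South: 2>1, East: 5>3, West: 4>-1.
C2 is at least as good as every other strategy against every opponent action, so it is weakly dominant.

C2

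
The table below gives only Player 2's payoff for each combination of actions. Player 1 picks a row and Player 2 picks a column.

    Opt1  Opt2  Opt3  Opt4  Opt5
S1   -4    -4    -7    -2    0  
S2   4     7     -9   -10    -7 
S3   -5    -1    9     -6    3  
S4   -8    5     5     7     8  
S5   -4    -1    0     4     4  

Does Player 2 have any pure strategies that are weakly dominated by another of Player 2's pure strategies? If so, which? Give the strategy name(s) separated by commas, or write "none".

Opt1: dominated, since Opt2 does at least as well everywhere (S1: -4=-4, S2: 7>4, S3: -1>-5, S4: 5>-8, S5: -1>-4).
Nothing dominates Opt2: Opt1 at S2 (7>4); Opt3 at S1 (-4>-7); Opt4 at S2 (7>-10); Opt5 at S2 (7>-7).
Opt3 is not dominated — it holds its own against Opt1 at S3 (9>-5); Opt2 at S3 (9>-1); Opt4 at S2 (-9>-10); Opt5 at S3 (9>3).
Opt4 is weakly dominated by Opt5 (S1: 0>-2, S2: -7>-10, S3: 3>-6, S4: 8>7, S5: 4=4).
Opt5: no other strategy beats it everywhere (Opt1 at S1 (0>-4); Opt2 at S1 (0>-4); Opt3 at S1 (0>-7); Opt4 at S1 (0>-2)).

Opt1, Opt4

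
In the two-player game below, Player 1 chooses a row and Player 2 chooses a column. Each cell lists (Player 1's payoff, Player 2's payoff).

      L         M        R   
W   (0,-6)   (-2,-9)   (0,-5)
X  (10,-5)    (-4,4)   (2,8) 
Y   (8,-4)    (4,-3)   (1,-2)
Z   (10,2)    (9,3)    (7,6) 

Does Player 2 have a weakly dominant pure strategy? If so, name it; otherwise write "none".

R

R vs L: W: -5>-6, X: 8>-5, Y: -2>-4, Z: 6>2.
R vs M: W: -5>-9, X: 8>4, Y: -2>-3, Z: 6>3.
R is at least as good as every other strategy against every opponent action, so it is weakly dominant.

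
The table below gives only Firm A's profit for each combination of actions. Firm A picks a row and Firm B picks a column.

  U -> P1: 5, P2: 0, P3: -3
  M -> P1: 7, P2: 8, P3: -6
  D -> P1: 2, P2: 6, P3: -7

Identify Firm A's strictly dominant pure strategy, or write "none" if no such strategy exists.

none

U fails to dominate M at P1 (5<7).
M fails to dominate U at P3 (-6<-3).
D fails to dominate U at P1 (2<5).
No single strategy dominates all the others.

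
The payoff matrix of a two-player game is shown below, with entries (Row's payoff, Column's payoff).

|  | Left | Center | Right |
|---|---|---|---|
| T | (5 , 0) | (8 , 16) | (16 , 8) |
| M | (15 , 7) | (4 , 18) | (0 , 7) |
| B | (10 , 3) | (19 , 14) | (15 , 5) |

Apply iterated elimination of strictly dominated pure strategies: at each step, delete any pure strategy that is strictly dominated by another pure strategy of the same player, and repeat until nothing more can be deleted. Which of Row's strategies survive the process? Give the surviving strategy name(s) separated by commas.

B

Column Left is eliminated: Center beats it against every remaining row (T: 16>0, M: 18>7, B: 14>3).
Row M is eliminated: T beats it against every remaining column (Center: 8>4, Right: 16>0).
For Column, Center strictly dominates Right on the remaining rows (T: 16>8, B: 14>5); eliminate Right.
Row T is eliminated: B beats it against every remaining column (Center: 19>8).
Among the remaining strategies, none is strictly dominated by another pure strategy of the same player, so the elimination stops.
Surviving strategies — Row: {B}; Column: {Center}.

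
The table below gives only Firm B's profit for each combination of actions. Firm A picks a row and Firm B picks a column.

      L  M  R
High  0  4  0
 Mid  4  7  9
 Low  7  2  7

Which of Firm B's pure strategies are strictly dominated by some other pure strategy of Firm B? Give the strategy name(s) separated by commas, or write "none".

none

L: no other strategy beats it everywhere (M at Low (7>2); R at High (0=0)).
Nothing dominates M: L at High (4>0); R at High (4>0).
R is not dominated — it holds its own against L at High (0=0); M at Mid (9>7).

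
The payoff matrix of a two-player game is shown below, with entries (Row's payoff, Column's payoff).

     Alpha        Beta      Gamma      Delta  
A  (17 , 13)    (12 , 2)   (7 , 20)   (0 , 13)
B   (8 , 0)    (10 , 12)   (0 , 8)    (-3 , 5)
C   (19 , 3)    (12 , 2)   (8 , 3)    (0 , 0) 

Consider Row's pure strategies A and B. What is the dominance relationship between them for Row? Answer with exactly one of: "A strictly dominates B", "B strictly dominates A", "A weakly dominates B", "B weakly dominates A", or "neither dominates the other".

A's payoffs vs B's, by Column's action — Alpha: 17>8, Beta: 12>10, Gamma: 7>0, Delta: 0>-3.
A gives a strictly higher payoff against every action of Column, so A strictly dominates B.

A strictly dominates B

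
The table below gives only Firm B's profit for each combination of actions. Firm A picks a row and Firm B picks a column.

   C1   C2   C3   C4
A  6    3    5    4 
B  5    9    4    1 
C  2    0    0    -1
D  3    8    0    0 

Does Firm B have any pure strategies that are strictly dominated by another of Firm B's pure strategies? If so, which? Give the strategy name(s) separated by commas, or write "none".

C1: no other strategy beats it everywhere (C2 at A (6>3); C3 at A (6>5); C4 at A (6>4)).
Nothing dominates C2: C1 at B (9>5); C3 at B (9>4); C4 at B (9>1).
C3: dominated, since C1 does at least as well everywhere (A: 6>5, B: 5>4, C: 2>0, D: 3>0).
C1 strictly dominates C4 — A: 6>4, B: 5>1, C: 2>-1, D: 3>0.

C3, C4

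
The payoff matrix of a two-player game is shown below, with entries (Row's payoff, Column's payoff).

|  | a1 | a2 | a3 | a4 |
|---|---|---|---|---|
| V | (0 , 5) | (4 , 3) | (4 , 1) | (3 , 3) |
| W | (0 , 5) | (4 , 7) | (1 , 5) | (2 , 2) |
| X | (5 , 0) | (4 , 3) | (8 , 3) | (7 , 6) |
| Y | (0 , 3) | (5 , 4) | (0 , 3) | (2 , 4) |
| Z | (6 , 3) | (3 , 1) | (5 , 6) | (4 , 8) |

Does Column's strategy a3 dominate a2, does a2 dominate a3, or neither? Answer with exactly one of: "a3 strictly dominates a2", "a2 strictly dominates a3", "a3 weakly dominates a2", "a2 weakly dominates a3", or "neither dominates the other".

neither dominates the other

a3's payoffs vs a2's, by Row's action — V: 1<3, W: 5<7, X: 3=3, Y: 3<4, Z: 6>1.
a3 does better at Z but worse at V, W, Y; neither strategy dominates the other.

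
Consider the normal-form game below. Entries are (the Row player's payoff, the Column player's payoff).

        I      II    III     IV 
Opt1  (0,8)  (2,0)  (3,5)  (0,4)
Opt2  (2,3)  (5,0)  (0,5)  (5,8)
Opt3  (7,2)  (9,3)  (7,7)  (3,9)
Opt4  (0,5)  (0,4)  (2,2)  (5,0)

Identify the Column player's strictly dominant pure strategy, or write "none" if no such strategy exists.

none

I fails to dominate II at Opt3 (2<3).
II fails to dominate I at Opt1 (0<8).
III fails to dominate I at Opt1 (5<8).
IV fails to dominate I at Opt1 (4<8).
No single strategy dominates all the others.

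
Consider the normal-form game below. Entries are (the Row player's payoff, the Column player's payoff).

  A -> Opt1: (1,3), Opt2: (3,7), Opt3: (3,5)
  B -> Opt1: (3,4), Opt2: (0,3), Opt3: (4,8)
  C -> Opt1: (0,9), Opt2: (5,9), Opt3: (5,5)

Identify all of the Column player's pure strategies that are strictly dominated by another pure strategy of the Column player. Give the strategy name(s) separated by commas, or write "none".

Opt1: no other strategy beats it everywhere (Opt2 at B (4>3); Opt3 at C (9>5)).
Nothing dominates Opt2: Opt1 at A (7>3); Opt3 at A (7>5).
Opt3 is not dominated — it holds its own against Opt1 at A (5>3); Opt2 at B (8>3).

none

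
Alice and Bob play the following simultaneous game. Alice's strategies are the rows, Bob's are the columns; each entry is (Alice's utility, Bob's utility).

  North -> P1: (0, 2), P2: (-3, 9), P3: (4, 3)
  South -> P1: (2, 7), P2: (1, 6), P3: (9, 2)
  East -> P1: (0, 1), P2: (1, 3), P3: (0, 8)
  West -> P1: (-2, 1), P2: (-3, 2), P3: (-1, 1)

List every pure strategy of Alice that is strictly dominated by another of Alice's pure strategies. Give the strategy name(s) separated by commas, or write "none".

South strictly dominates North — P1: 2>0, P2: 1>-3, P3: 9>4.
South: no other strategy beats it everywhere (North at P1 (2>0); East at P1 (2>0); West at P1 (2>-2)).
East is not dominated — it holds its own against North at P1 (0=0); South at P2 (1=1); West at P1 (0>-2).
South strictly dominates West — P1: 2>-2, P2: 1>-3, P3: 9>-1.

North, West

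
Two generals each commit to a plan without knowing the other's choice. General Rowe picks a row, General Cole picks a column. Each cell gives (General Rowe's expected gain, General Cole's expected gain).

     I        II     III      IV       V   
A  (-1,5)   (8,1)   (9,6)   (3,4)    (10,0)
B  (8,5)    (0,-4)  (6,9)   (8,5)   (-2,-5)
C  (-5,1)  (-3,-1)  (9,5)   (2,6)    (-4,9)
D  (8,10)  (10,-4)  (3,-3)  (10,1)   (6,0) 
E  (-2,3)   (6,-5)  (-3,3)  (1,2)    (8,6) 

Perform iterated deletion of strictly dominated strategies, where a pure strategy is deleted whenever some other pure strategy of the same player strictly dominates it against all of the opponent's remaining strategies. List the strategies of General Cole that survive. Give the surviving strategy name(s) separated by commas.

Row E is eliminated: A beats it against every remaining column (I: -1>-2, II: 8>6, III: 9>-3, IV: 3>1, V: 10>8).
General Cole's strategy II is strictly dominated by I (A: 5>1, B: 5>-4, C: 1>-1, D: 10>-4) and is removed.
Among the remaining strategies, none is strictly dominated by another pure strategy of the same player, so the elimination stops.
Surviving strategies — General Rowe: {A, B, C, D}; General Cole: {I, III, IV, V}.

I, III, IV, V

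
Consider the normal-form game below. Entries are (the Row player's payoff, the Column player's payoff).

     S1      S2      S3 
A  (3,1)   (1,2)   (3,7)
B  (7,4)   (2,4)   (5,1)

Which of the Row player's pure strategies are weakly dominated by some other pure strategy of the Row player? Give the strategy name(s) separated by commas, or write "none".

A

B weakly dominates A — S1: 7>3, S2: 2>1, S3: 5>3.
B is not dominated — it holds its own against A at S1 (7>3).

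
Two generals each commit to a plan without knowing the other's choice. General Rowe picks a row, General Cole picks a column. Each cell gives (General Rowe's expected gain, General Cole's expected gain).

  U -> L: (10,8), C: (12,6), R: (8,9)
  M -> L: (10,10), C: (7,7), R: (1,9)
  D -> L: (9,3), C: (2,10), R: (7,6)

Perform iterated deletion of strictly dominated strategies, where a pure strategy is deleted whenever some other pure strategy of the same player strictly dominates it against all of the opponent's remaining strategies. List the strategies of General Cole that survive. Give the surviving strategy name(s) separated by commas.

For General Rowe, U strictly dominates D on the remaining columns (L: 10>9, C: 12>2, R: 8>7); eliminate D.
General Cole's strategy C is strictly dominated by L (U: 8>6, M: 10>7) and is removed.
Among the remaining strategies, none is strictly dominated by another pure strategy of the same player, so the elimination stops.
Surviving strategies — General Rowe: {U, M}; General Cole: {L, R}.

L, R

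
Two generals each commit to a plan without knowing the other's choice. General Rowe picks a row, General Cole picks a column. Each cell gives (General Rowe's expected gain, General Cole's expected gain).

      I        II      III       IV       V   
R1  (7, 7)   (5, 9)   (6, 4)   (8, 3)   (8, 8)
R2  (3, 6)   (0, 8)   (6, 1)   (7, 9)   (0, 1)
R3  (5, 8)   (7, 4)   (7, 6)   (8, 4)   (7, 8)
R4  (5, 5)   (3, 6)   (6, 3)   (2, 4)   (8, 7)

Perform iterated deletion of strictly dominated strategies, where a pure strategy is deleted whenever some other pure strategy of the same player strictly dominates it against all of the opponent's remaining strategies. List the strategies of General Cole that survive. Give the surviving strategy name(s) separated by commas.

For General Rowe, R3 strictly dominates R2 on the remaining columns (I: 5>3, II: 7>0, III: 7>6, IV: 8>7, V: 7>0); eliminate R2.
General Cole's strategy III is strictly dominated by I (R1: 7>4, R3: 8>6, R4: 5>3) and is removed.
General Cole's strategy IV is strictly dominated by I (R1: 7>3, R3: 8>4, R4: 5>4) and is removed.
Among the remaining strategies, none is strictly dominated by another pure strategy of the same player, so the elimination stops.
Surviving strategies — General Rowe: {R1, R3, R4}; General Cole: {I, II, V}.

I, II, V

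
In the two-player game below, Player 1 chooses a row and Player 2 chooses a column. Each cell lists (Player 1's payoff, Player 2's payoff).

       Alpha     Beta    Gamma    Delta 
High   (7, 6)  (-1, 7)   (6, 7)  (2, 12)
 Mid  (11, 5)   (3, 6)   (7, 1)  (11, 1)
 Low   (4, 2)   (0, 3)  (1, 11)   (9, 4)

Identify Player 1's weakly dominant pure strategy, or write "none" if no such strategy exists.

Mid

Mid vs High: Alpha: 11>7, Beta: 3>-1, Gamma: 7>6, Delta: 11>2.
Mid vs Low: Alpha: 11>4, Beta: 3>0, Gamma: 7>1, Delta: 11>9.
Mid is at least as good as every other strategy against every opponent action, so it is weakly dominant.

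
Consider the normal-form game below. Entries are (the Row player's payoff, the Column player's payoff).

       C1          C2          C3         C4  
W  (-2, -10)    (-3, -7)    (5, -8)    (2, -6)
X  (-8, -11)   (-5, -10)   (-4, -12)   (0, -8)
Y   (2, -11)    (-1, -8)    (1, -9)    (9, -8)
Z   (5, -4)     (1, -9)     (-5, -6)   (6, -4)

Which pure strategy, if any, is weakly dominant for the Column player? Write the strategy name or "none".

C4

C4 vs C1: W: -6>-10, X: -8>-11, Y: -8>-11, Z: -4=-4.
C4 vs C2: W: -6>-7, X: -8>-10, Y: -8=-8, Z: -4>-9.
C4 vs C3: W: -6>-8, X: -8>-12, Y: -8>-9, Z: -4>-6.
C4 is at least as good as every other strategy against every opponent action, so it is weakly dominant.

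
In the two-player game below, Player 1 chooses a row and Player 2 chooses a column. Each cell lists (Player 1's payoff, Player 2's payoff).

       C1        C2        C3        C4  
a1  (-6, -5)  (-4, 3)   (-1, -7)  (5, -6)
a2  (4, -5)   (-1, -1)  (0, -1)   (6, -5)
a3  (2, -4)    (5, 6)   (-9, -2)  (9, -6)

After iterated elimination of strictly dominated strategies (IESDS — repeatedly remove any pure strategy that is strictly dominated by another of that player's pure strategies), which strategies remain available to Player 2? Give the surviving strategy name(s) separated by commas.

C2, C3

Row a1 is eliminated: a2 beats it against every remaining column (C1: 4>-6, C2: -1>-4, C3: 0>-1, C4: 6>5).
Column C1 is eliminated: C2 beats it against every remaining row (a2: -1>-5, a3: 6>-4).
For Player 2, C2 strictly dominates C4 on the remaining rows (a2: -1>-5, a3: 6>-6); eliminate C4.
Among the remaining strategies, none is strictly dominated by another pure strategy of the same player, so the elimination stops.
Surviving strategies — Player 1: {a2, a3}; Player 2: {C2, C3}.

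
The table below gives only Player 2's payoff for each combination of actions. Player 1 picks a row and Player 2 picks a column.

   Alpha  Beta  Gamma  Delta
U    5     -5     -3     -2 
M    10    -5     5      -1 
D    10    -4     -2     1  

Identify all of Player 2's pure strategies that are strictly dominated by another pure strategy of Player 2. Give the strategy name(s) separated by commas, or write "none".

Alpha is not dominated — it holds its own against Beta at U (5>-5); Gamma at U (5>-3); Delta at U (5>-2).
Beta: dominated, since Alpha does at least as well everywhere (U: 5>-5, M: 10>-5, D: 10>-4).
Gamma is strictly dominated by Alpha (U: 5>-3, M: 10>5, D: 10>-2).
Delta: dominated, since Alpha does at least as well everywhere (U: 5>-2, M: 10>-1, D: 10>1).

Beta, Gamma, Delta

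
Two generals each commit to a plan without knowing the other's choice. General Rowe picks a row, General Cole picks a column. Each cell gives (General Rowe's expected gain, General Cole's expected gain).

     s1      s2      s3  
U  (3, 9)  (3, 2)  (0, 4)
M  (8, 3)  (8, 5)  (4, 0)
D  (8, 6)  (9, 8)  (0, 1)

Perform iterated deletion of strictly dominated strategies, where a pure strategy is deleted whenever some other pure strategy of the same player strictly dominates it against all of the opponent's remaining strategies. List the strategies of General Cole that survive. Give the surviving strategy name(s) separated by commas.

s2

General Rowe's strategy U is strictly dominated by M (s1: 8>3, s2: 8>3, s3: 4>0) and is removed.
General Cole's strategy s1 is strictly dominated by s2 (M: 5>3, D: 8>6) and is removed.
General Cole's strategy s3 is strictly dominated by s2 (M: 5>0, D: 8>1) and is removed.
For General Rowe, D strictly dominates M on the remaining columns (s2: 9>8); eliminate M.
Among the remaining strategies, none is strictly dominated by another pure strategy of the same player, so the elimination stops.
Surviving strategies — General Rowe: {D}; General Cole: {s2}.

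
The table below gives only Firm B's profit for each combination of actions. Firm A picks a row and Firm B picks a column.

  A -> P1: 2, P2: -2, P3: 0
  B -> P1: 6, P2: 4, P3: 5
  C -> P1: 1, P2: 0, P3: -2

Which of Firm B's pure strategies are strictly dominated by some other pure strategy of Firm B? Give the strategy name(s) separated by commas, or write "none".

P1 is not dominated — it holds its own against P2 at A (2>-2); P3 at A (2>0).
P2 is strictly dominated by P1 (A: 2>-2, B: 6>4, C: 1>0).
P1 strictly dominates P3 — A: 2>0, B: 6>5, C: 1>-2.

P2, P3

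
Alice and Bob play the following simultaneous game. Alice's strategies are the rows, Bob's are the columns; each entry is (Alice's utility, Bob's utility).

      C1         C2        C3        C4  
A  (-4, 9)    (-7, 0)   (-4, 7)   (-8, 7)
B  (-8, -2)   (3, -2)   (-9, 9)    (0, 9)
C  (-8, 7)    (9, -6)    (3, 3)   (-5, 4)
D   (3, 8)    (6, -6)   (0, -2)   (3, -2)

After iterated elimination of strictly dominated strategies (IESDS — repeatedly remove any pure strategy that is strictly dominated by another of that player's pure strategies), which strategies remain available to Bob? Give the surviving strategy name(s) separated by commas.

Alice's strategy A is strictly dominated by D (C1: 3>-4, C2: 6>-7, C3: 0>-4, C4: 3>-8) and is removed.
Row B is eliminated: D beats it against every remaining column (C1: 3>-8, C2: 6>3, C3: 0>-9, C4: 3>0).
Bob's strategy C2 is strictly dominated by C1 (C: 7>-6, D: 8>-6) and is removed.
For Bob, C1 strictly dominates C3 on the remaining rows (C: 7>3, D: 8>-2); eliminate C3.
For Alice, D strictly dominates C on the remaining columns (C1: 3>-8, C4: 3>-5); eliminate C.
Column C4 is eliminated: C1 beats it against every remaining row (D: 8>-2).
Among the remaining strategies, none is strictly dominated by another pure strategy of the same player, so the elimination stops.
Surviving strategies — Alice: {D}; Bob: {C1}.

C1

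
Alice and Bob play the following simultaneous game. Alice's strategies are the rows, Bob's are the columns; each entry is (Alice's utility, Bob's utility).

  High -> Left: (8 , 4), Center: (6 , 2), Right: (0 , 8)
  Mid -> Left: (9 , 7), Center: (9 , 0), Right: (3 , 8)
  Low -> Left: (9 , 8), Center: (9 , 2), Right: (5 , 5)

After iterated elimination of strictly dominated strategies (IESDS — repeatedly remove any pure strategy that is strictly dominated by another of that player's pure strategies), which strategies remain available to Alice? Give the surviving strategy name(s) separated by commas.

Mid, Low

For Alice, Mid strictly dominates High on the remaining columns (Left: 9>8, Center: 9>6, Right: 3>0); eliminate High.
For Bob, Left strictly dominates Center on the remaining rows (Mid: 7>0, Low: 8>2); eliminate Center.
Among the remaining strategies, none is strictly dominated by another pure strategy of the same player, so the elimination stops.
Surviving strategies — Alice: {Mid, Low}; Bob: {Left, Right}.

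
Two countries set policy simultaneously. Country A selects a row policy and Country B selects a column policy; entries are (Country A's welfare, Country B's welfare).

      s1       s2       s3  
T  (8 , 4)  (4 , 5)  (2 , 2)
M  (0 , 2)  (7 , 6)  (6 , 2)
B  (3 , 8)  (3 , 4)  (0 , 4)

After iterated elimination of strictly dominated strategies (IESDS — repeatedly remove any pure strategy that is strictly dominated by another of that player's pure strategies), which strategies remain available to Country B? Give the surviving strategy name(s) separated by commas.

s2

Row B is eliminated: T beats it against every remaining column (s1: 8>3, s2: 4>3, s3: 2>0).
Country B's strategy s1 is strictly dominated by s2 (T: 5>4, M: 6>2) and is removed.
Row T is eliminated: M beats it against every remaining column (s2: 7>4, s3: 6>2).
Country B's strategy s3 is strictly dominated by s2 (M: 6>2) and is removed.
Among the remaining strategies, none is strictly dominated by another pure strategy of the same player, so the elimination stops.
Surviving strategies — Country A: {M}; Country B: {s2}.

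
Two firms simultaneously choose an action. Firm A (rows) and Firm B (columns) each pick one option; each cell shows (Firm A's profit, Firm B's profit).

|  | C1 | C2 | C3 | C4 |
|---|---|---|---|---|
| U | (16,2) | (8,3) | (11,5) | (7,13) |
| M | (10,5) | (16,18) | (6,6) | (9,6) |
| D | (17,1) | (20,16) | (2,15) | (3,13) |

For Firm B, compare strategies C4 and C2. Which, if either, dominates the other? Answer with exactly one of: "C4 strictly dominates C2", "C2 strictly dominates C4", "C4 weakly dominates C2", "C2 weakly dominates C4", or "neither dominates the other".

Compare C4 to C2 across each opponent action: U: 13>3, M: 6<18, D: 13<16.
C4 does better at U but worse at M, D; neither strategy dominates the other.

neither dominates the other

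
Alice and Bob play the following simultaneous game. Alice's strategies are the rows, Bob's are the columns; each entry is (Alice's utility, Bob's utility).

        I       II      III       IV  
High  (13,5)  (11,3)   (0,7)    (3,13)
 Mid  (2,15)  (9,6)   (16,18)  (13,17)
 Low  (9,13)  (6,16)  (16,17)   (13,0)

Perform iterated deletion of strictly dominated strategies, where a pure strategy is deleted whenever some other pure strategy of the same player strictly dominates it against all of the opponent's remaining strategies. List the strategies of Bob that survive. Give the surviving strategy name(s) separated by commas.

For Bob, III strictly dominates I on the remaining rows (High: 7>5, Mid: 18>15, Low: 17>13); eliminate I.
For Bob, III strictly dominates II on the remaining rows (High: 7>3, Mid: 18>6, Low: 17>16); eliminate II.
Row High is eliminated: Mid beats it against every remaining column (III: 16>0, IV: 13>3).
Bob's strategy IV is strictly dominated by III (Mid: 18>17, Low: 17>0) and is removed.
Among the remaining strategies, none is strictly dominated by another pure strategy of the same player, so the elimination stops.
Surviving strategies — Alice: {Mid, Low}; Bob: {III}.

III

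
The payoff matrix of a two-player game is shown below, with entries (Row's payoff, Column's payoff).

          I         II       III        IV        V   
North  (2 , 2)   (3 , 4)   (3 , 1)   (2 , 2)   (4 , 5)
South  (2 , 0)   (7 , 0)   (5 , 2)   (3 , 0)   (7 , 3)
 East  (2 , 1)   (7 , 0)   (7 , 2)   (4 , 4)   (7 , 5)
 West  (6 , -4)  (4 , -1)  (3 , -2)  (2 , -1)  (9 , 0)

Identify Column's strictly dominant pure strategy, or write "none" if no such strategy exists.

V vs I: North: 5>2, South: 3>0, East: 5>1, West: 0>-4.
V vs II: North: 5>4, South: 3>0, East: 5>0, West: 0>-1.
V vs III: North: 5>1, South: 3>2, East: 5>2, West: 0>-2.
V vs IV: North: 5>2, South: 3>0, East: 5>4, West: 0>-1.
V strictly beats every other strategy against every opponent action, so it is strictly dominant.

V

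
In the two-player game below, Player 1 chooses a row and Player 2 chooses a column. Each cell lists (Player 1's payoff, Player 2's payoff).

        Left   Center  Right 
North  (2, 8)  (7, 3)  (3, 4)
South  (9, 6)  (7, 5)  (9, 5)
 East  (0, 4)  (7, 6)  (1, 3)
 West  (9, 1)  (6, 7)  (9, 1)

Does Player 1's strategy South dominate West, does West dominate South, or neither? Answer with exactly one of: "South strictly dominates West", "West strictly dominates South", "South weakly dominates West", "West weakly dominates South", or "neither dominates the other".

South weakly dominates West

Compare South to West across each choice by Player 2: Left: 9=9, Center: 7>6, Right: 9=9.
South is at least as good everywhere and strictly better somewhere (tied only at Left, Right), so South weakly but not strictly dominates West.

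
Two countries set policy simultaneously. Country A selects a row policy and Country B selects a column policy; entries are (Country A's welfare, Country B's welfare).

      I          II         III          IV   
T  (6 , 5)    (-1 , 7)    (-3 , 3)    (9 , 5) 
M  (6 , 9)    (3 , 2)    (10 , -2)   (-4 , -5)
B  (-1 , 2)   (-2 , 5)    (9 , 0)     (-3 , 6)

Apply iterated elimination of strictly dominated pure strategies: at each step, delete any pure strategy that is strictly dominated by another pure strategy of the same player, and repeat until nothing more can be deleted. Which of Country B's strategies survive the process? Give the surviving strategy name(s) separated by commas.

I, II

Country B's strategy III is strictly dominated by I (T: 5>3, M: 9>-2, B: 2>0) and is removed.
Row B is eliminated: T beats it against every remaining column (I: 6>-1, II: -1>-2, IV: 9>-3).
Column IV is eliminated: II beats it against every remaining row (T: 7>5, M: 2>-5).
Among the remaining strategies, none is strictly dominated by another pure strategy of the same player, so the elimination stops.
Surviving strategies — Country A: {T, M}; Country B: {I, II}.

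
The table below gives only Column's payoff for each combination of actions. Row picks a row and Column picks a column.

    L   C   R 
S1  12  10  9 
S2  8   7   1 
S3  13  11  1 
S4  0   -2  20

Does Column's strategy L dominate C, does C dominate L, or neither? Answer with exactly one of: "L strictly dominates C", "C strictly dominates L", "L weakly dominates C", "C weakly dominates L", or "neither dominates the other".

L strictly dominates C

L's payoffs vs C's, by Row's action — S1: 12>10, S2: 8>7, S3: 13>11, S4: 0>-2.
L gives a strictly higher payoff against every action of Row, so L strictly dominates C.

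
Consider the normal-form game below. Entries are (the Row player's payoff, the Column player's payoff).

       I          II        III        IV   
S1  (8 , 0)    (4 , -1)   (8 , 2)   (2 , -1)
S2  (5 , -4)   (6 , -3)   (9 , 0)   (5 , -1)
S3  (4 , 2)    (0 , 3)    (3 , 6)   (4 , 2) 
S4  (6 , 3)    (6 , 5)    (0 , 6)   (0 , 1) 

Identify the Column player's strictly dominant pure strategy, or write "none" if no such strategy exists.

III

III vs I: S1: 2>0, S2: 0>-4, S3: 6>2, S4: 6>3.
III vs II: S1: 2>-1, S2: 0>-3, S3: 6>3, S4: 6>5.
III vs IV: S1: 2>-1, S2: 0>-1, S3: 6>2, S4: 6>1.
III strictly beats every other strategy against every opponent action, so it is strictly dominant.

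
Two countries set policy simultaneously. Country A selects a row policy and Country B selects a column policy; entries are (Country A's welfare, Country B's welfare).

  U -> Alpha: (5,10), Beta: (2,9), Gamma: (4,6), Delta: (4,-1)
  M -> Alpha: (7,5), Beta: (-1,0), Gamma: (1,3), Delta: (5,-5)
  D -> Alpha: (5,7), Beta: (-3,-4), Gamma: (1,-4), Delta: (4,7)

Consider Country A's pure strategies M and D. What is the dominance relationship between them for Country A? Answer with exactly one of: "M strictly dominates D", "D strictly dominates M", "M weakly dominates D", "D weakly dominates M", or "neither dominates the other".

M weakly dominates D

Compare M to D across each opponent action: Alpha: 7>5, Beta: -1>-3, Gamma: 1=1, Delta: 5>4.
M is at least as good everywhere and strictly better somewhere (tied only at Gamma), so M weakly but not strictly dominates D.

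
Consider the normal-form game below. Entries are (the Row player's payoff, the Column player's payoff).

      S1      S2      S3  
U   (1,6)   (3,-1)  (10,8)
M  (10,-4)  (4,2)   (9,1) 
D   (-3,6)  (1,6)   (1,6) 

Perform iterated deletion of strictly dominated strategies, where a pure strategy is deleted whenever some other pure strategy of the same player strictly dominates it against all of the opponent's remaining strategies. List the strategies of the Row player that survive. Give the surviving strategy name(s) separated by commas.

Row D is eliminated: U beats it against every remaining column (S1: 1>-3, S2: 3>1, S3: 10>1).
For the Column player, S3 strictly dominates S1 on the remaining rows (U: 8>6, M: 1>-4); eliminate S1.
Among the remaining strategies, none is strictly dominated by another pure strategy of the same player, so the elimination stops.
Surviving strategies — the Row player: {U, M}; the Column player: {S2, S3}.

U, M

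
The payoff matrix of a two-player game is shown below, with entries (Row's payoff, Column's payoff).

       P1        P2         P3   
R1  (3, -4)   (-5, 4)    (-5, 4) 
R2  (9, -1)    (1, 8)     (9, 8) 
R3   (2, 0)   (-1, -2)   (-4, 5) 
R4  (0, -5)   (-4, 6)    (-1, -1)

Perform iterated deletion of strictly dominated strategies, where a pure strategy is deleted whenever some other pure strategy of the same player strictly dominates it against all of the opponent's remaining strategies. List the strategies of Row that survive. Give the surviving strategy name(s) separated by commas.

Row's strategy R1 is strictly dominated by R2 (P1: 9>3, P2: 1>-5, P3: 9>-5) and is removed.
Row R3 is eliminated: R2 beats it against every remaining column (P1: 9>2, P2: 1>-1, P3: 9>-4).
For Row, R2 strictly dominates R4 on the remaining columns (P1: 9>0, P2: 1>-4, P3: 9>-1); eliminate R4.
For Column, P2 strictly dominates P1 on the remaining rows (R2: 8>-1); eliminate P1.
Among the remaining strategies, none is strictly dominated by another pure strategy of the same player, so the elimination stops.
Surviving strategies — Row: {R2}; Column: {P2, P3}.

R2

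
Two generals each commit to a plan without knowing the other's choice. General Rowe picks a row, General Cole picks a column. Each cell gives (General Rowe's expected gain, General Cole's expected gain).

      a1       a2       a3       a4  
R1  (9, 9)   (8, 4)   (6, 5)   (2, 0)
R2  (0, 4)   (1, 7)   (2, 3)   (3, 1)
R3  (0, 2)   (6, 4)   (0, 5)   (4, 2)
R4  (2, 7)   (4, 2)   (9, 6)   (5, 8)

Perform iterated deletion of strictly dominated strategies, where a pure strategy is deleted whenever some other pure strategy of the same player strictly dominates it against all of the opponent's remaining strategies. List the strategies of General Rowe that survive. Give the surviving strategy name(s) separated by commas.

Row R2 is eliminated: R4 beats it against every remaining column (a1: 2>0, a2: 4>1, a3: 9>2, a4: 5>3).
For General Cole, a3 strictly dominates a2 on the remaining rows (R1: 5>4, R3: 5>4, R4: 6>2); eliminate a2.
For General Rowe, R4 strictly dominates R3 on the remaining columns (a1: 2>0, a3: 9>0, a4: 5>4); eliminate R3.
General Cole's strategy a3 is strictly dominated by a1 (R1: 9>5, R4: 7>6) and is removed.
Among the remaining strategies, none is strictly dominated by another pure strategy of the same player, so the elimination stops.
Surviving strategies — General Rowe: {R1, R4}; General Cole: {a1, a4}.

R1, R4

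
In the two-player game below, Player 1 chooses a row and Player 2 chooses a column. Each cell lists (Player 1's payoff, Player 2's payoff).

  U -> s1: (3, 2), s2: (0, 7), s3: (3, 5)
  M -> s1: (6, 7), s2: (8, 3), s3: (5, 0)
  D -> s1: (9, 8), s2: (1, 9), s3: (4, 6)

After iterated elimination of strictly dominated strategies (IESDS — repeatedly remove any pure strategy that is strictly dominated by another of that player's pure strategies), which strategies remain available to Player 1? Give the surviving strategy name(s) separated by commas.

M, D

Row U is eliminated: M beats it against every remaining column (s1: 6>3, s2: 8>0, s3: 5>3).
For Player 2, s1 strictly dominates s3 on the remaining rows (M: 7>0, D: 8>6); eliminate s3.
Among the remaining strategies, none is strictly dominated by another pure strategy of the same player, so the elimination stops.
Surviving strategies — Player 1: {M, D}; Player 2: {s1, s2}.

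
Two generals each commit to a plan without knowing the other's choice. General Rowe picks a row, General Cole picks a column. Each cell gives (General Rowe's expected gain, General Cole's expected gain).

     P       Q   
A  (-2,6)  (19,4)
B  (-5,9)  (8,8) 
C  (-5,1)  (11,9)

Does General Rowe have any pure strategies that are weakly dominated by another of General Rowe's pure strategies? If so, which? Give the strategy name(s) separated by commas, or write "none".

A: no other strategy beats it everywhere (B at P (-2>-5); C at P (-2>-5)).
A weakly dominates B — P: -2>-5, Q: 19>8.
C is weakly dominated by A (P: -2>-5, Q: 19>11).

B, C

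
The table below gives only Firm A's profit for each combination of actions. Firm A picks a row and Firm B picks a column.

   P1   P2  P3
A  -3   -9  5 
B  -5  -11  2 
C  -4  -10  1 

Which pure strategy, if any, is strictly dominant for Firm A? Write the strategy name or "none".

A vs B: P1: -3>-5, P2: -9>-11, P3: 5>2.
A vs C: P1: -3>-4, P2: -9>-10, P3: 5>1.
A strictly beats every other strategy against every opponent action, so it is strictly dominant.

A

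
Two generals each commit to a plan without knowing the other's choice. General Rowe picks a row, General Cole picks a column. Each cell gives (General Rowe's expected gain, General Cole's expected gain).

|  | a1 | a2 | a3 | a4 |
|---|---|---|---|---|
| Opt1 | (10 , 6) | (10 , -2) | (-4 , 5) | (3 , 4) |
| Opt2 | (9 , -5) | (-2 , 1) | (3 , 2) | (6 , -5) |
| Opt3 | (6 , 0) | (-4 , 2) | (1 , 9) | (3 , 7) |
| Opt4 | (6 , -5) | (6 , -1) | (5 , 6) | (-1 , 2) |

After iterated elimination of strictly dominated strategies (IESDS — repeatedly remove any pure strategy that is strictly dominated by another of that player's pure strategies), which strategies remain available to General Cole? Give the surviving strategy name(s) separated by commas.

a1, a3

Row Opt3 is eliminated: Opt2 beats it against every remaining column (a1: 9>6, a2: -2>-4, a3: 3>1, a4: 6>3).
General Cole's strategy a2 is strictly dominated by a3 (Opt1: 5>-2, Opt2: 2>1, Opt4: 6>-1) and is removed.
Column a4 is eliminated: a3 beats it against every remaining row (Opt1: 5>4, Opt2: 2>-5, Opt4: 6>2).
Among the remaining strategies, none is strictly dominated by another pure strategy of the same player, so the elimination stops.
Surviving strategies — General Rowe: {Opt1, Opt2, Opt4}; General Cole: {a1, a3}.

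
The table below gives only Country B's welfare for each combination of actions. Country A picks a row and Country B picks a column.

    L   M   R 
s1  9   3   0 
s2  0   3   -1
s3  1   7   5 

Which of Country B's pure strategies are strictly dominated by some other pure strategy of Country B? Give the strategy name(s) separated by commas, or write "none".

Nothing dominates L: M at s1 (9>3); R at s1 (9>0).
Nothing dominates M: L at s2 (3>0); R at s1 (3>0).
M strictly dominates R — s1: 3>0, s2: 3>-1, s3: 7>5.

R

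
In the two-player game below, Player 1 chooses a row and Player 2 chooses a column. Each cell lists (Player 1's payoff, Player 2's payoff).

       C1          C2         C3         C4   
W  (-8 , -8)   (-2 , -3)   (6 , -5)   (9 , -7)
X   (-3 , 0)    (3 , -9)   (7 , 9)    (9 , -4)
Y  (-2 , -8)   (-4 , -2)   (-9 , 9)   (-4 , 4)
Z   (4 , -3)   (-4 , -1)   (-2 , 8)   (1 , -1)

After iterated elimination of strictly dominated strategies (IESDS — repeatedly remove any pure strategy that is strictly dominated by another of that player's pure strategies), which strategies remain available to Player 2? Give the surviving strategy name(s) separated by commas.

Player 2's strategy C1 is strictly dominated by C3 (W: -5>-8, X: 9>0, Y: 9>-8, Z: 8>-3) and is removed.
Player 1's strategy Y is strictly dominated by W (C2: -2>-4, C3: 6>-9, C4: 9>-4) and is removed.
For Player 1, W strictly dominates Z on the remaining columns (C2: -2>-4, C3: 6>-2, C4: 9>1); eliminate Z.
For Player 2, C3 strictly dominates C4 on the remaining rows (W: -5>-7, X: 9>-4); eliminate C4.
Row W is eliminated: X beats it against every remaining column (C2: 3>-2, C3: 7>6).
For Player 2, C3 strictly dominates C2 on the remaining rows (X: 9>-9); eliminate C2.
Among the remaining strategies, none is strictly dominated by another pure strategy of the same player, so the elimination stops.
Surviving strategies — Player 1: {X}; Player 2: {C3}.

C3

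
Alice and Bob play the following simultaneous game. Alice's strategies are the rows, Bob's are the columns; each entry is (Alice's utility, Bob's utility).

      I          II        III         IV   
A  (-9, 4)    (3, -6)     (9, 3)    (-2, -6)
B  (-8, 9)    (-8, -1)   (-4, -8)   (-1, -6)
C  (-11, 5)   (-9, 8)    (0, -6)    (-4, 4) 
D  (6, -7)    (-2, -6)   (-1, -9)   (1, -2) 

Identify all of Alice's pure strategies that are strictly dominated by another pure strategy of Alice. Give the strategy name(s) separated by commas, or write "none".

B, C

Nothing dominates A: B at II (3>-8); C at I (-9>-11); D at II (3>-2).
D strictly dominates B — I: 6>-8, II: -2>-8, III: -1>-4, IV: 1>-1.
C is strictly dominated by A (I: -9>-11, II: 3>-9, III: 9>0, IV: -2>-4).
D is not dominated — it holds its own against A at I (6>-9); B at I (6>-8); C at I (6>-11).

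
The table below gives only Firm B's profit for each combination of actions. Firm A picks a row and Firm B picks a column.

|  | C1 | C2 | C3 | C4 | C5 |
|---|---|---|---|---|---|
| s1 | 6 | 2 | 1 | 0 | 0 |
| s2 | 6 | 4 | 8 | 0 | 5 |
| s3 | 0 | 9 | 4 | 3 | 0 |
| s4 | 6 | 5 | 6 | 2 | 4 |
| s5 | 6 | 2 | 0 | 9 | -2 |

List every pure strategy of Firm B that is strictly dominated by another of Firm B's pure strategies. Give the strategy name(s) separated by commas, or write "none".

C1: no other strategy beats it everywhere (C2 at s1 (6>2); C3 at s1 (6>1); C4 at s1 (6>0); C5 at s1 (6>0)).
C2 is not dominated — it holds its own against C1 at s3 (9>0); C3 at s1 (2>1); C4 at s1 (2>0); C5 at s1 (2>0).
C3 is not dominated — it holds its own against C1 at s2 (8>6); C2 at s2 (8>4); C4 at s1 (1>0); C5 at s1 (1>0).
C4: no other strategy beats it everywhere (C1 at s3 (3>0); C2 at s5 (9>2); C3 at s5 (9>0); C5 at s1 (0=0)).
C3 strictly dominates C5 — s1: 1>0, s2: 8>5, s3: 4>0, s4: 6>4, s5: 0>-2.

C5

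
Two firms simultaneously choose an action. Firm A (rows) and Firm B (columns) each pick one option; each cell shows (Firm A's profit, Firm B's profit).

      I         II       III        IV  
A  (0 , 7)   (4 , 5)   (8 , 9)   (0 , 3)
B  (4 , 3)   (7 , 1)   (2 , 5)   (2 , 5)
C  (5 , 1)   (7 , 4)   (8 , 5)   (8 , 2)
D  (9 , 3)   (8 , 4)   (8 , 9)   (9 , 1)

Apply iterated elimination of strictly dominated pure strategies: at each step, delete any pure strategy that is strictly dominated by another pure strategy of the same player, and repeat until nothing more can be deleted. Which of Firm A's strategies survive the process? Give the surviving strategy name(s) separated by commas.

For Firm A, D strictly dominates B on the remaining columns (I: 9>4, II: 8>7, III: 8>2, IV: 9>2); eliminate B.
Firm B's strategy I is strictly dominated by III (A: 9>7, C: 5>1, D: 9>3) and is removed.
For Firm B, III strictly dominates II on the remaining rows (A: 9>5, C: 5>4, D: 9>4); eliminate II.
Column IV is eliminated: III beats it against every remaining row (A: 9>3, C: 5>2, D: 9>1).
Among the remaining strategies, none is strictly dominated by another pure strategy of the same player, so the elimination stops.
Surviving strategies — Firm A: {A, C, D}; Firm B: {III}.

A, C, D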